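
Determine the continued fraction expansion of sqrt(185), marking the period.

Write x_i = (sqrt(185) + m_i)/d_i with (m_0, d_0) = (0, 1). a_0 = floor(sqrt(185)) = 13, since 13^2 = 169 <= 185 < 196 = 14^2.
Iterate m_{i+1} = d_i*a_i - m_i, d_{i+1} = (185 - m_{i+1}^2)/d_i, a_{i+1} = floor((a_0 + m_{i+1})/d_{i+1}):
  m_1 = 1*13 - 0 = 13, d_1 = (185 - 13^2)/1 = 16/1 = 16, a_1 = floor((13 + 13)/16) = 1.
  m_2 = 16*1 - 13 = 3, d_2 = (185 - 3^2)/16 = 176/16 = 11, a_2 = floor((13 + 3)/11) = 1.
  m_3 = 11*1 - 3 = 8, d_3 = (185 - 8^2)/11 = 121/11 = 11, a_3 = floor((13 + 8)/11) = 1.
  m_4 = 11*1 - 8 = 3, d_4 = (185 - 3^2)/11 = 176/11 = 16, a_4 = floor((13 + 3)/16) = 1.
  m_5 = 16*1 - 3 = 13, d_5 = (185 - 13^2)/16 = 16/16 = 1, a_5 = floor((13 + 13)/1) = 26.
  m_6 = 1*26 - 13 = 13, d_6 = (185 - 13^2)/1 = 16/1 = 16: (m_6, d_6) = (m_1, d_1) = (13, 16), so from here the quotients repeat a_1, ..., a_5; the period length is 5.
Hence the expansion of sqrt(185) is a_0 = 13 followed by the repeating block 1, 1, 1, 1, 26 (period 5).

[13; (1, 1, 1, 1, 26)]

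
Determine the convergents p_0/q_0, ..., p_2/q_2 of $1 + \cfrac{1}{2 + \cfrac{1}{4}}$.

1/1, 3/2, 13/9

Using the convergent recurrence p_i = a_i*p_{i-1} + p_{i-2}, q_i = a_i*q_{i-1} + q_{i-2} with p_{-2}=0, p_{-1}=1, q_{-2}=1, q_{-1}=0:
  i=0: a_0=1, p_0 = 1*1 + 0 = 1, q_0 = 1*0 + 1 = 1.
  i=1: a_1=2, p_1 = 2*1 + 1 = 3, q_1 = 2*1 + 0 = 2.
  i=2: a_2=4, p_2 = 4*3 + 1 = 13, q_2 = 4*2 + 1 = 9.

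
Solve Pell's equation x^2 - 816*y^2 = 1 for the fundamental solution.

First expand sqrt(816) as a continued fraction. With x_i = (sqrt(816) + m_i)/d_i and (m_0, d_0) = (0, 1): a_0 = floor(sqrt(816)) = 28, since 28^2 = 784 <= 816 < 841 = 29^2.
Iterate m_{i+1} = d_i*a_i - m_i, d_{i+1} = (816 - m_{i+1}^2)/d_i, a_{i+1} = floor((a_0 + m_{i+1})/d_{i+1}):
  m_1 = 1*28 - 0 = 28, d_1 = (816 - 28^2)/1 = 32/1 = 32, a_1 = floor((28 + 28)/32) = 1.
  m_2 = 32*1 - 28 = 4, d_2 = (816 - 4^2)/32 = 800/32 = 25, a_2 = floor((28 + 4)/25) = 1.
  m_3 = 25*1 - 4 = 21, d_3 = (816 - 21^2)/25 = 375/25 = 15, a_3 = floor((28 + 21)/15) = 3.
  m_4 = 15*3 - 21 = 24, d_4 = (816 - 24^2)/15 = 240/15 = 16, a_4 = floor((28 + 24)/16) = 3.
  m_5 = 16*3 - 24 = 24, d_5 = (816 - 24^2)/16 = 240/16 = 15, a_5 = floor((28 + 24)/15) = 3.
  m_6 = 15*3 - 24 = 21, d_6 = (816 - 21^2)/15 = 375/15 = 25, a_6 = floor((28 + 21)/25) = 1.
  m_7 = 25*1 - 21 = 4, d_7 = (816 - 4^2)/25 = 800/25 = 32, a_7 = floor((28 + 4)/32) = 1.
  m_8 = 32*1 - 4 = 28, d_8 = (816 - 28^2)/32 = 32/32 = 1, a_8 = floor((28 + 28)/1) = 56.
  m_9 = 1*56 - 28 = 28, d_9 = (816 - 28^2)/1 = 32/1 = 32: (m_9, d_9) = (m_1, d_1) = (28, 32), so from here the quotients repeat a_1, ..., a_8; the period length is 8.
So sqrt(816) = [28; (1, 1, 3, 3, 3, 1, 1, 56)] with period length k = 8.
k is even, so the fundamental solution of x^2 - 816y^2 = 1 is (p_{k-1}, q_{k-1}) = (p_7, q_7); compute convergents through index 7.
Convergents (p_i = a_i*p_{i-1} + p_{i-2}, q_i = a_i*q_{i-1} + q_{i-2} with p_{-2}=0, p_{-1}=1, q_{-2}=1, q_{-1}=0):
  i=0: a_0=28, p_0 = 28*1 + 0 = 28, q_0 = 28*0 + 1 = 1.
  i=1: a_1=1, p_1 = 1*28 + 1 = 29, q_1 = 1*1 + 0 = 1.
  i=2: a_2=1, p_2 = 1*29 + 28 = 57, q_2 = 1*1 + 1 = 2.
  i=3: a_3=3, p_3 = 3*57 + 29 = 200, q_3 = 3*2 + 1 = 7.
  i=4: a_4=3, p_4 = 3*200 + 57 = 657, q_4 = 3*7 + 2 = 23.
  i=5: a_5=3, p_5 = 3*657 + 200 = 2171, q_5 = 3*23 + 7 = 76.
  i=6: a_6=1, p_6 = 1*2171 + 657 = 2828, q_6 = 1*76 + 23 = 99.
  i=7: a_7=1, p_7 = 1*2828 + 2171 = 4999, q_7 = 1*99 + 76 = 175.
Check: 4999^2 - 816*175^2 = 24990001 - 24990000 = 1, so (x, y) = (4999, 175) solves the equation, and by the theorem it is the least positive solution.

(x, y) = (4999, 175)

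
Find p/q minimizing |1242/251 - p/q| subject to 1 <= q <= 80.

287/58

Expand x = 1242/251 as a continued fraction with the Euclidean algorithm:
  1242 = 4*251 + 238, so a_0 = 4.
  251 = 1*238 + 13, so a_1 = 1.
  238 = 18*13 + 4, so a_2 = 18.
  13 = 3*4 + 1, so a_3 = 3.
  4 = 4*1 + 0, so a_4 = 4.
so x = [4; 1, 18, 3, 4].
Convergents (p_i = a_i*p_{i-1} + p_{i-2}, q_i = a_i*q_{i-1} + q_{i-2} with p_{-2}=0, p_{-1}=1, q_{-2}=1, q_{-1}=0), until the denominator exceeds 80:
  i=0: a_0=4, p_0 = 4*1 + 0 = 4, q_0 = 4*0 + 1 = 1.
  i=1: a_1=1, p_1 = 1*4 + 1 = 5, q_1 = 1*1 + 0 = 1.
  i=2: a_2=18, p_2 = 18*5 + 4 = 94, q_2 = 18*1 + 1 = 19.
  i=3: a_3=3, p_3 = 3*94 + 5 = 287, q_3 = 3*19 + 1 = 58.
  i=4: a_4=4, p_4 = 4*287 + 94 = 1242, q_4 = 4*58 + 19 = 251.
q_4 = 251 > 80, so the last convergent with denominator <= 80 is p_3/q_3 = 287/58.
The closest fraction with denominator <= 80 is either p_3/q_3 or the intermediate fraction (k*p_3 + p_2)/(k*q_3 + q_2) with the largest k >= 1 whose denominator stays <= 80; these approach x as k grows, and every other convergent or intermediate fraction in range is farther away.
Largest k: floor((80 - q_2)/q_3) = floor((80 - 19)/58) = 1.
That gives (1*287 + 94)/(1*58 + 19) = 381/77.
Compare the errors: |x - 287/58| = |1242*58 - 287*251|/(251*58) = 1/14558, and |x - 381/77| = |1242*77 - 381*251|/(251*77) = 3/19327.
Cross-multiplying, 1*19327 = 19327 < 43674 = 3*14558, so 1/14558 is smaller: the convergent 287/58 is closer to x than 381/77.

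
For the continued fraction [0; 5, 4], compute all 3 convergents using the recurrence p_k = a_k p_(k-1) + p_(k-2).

Using the convergent recurrence p_i = a_i*p_{i-1} + p_{i-2}, q_i = a_i*q_{i-1} + q_{i-2} with p_{-2}=0, p_{-1}=1, q_{-2}=1, q_{-1}=0:
  i=0: a_0=0, p_0 = 0*1 + 0 = 0, q_0 = 0*0 + 1 = 1.
  i=1: a_1=5, p_1 = 5*0 + 1 = 1, q_1 = 5*1 + 0 = 5.
  i=2: a_2=4, p_2 = 4*1 + 0 = 4, q_2 = 4*5 + 1 = 21.

0/1, 1/5, 4/21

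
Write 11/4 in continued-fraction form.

Run the Euclidean algorithm on 11 and 4; the successive quotients are the partial quotients a_0, a_1, ... (each step inverts the fractional part left over by the previous one):
  11 = 2*4 + 3, so a_0 = 2.
  4 = 1*3 + 1, so a_1 = 1.
  3 = 3*1 + 0, so a_2 = 3.
The remainder reaches 0 after 3 divisions, so the expansion has 3 partial quotients, read off in order.

[2; 1, 3]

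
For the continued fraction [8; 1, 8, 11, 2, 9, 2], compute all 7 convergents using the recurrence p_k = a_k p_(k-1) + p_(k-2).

8/1, 9/1, 80/9, 889/100, 1858/209, 17611/1981, 37080/4171

Using the convergent recurrence p_i = a_i*p_{i-1} + p_{i-2}, q_i = a_i*q_{i-1} + q_{i-2} with p_{-2}=0, p_{-1}=1, q_{-2}=1, q_{-1}=0:
  i=0: a_0=8, p_0 = 8*1 + 0 = 8, q_0 = 8*0 + 1 = 1.
  i=1: a_1=1, p_1 = 1*8 + 1 = 9, q_1 = 1*1 + 0 = 1.
  i=2: a_2=8, p_2 = 8*9 + 8 = 80, q_2 = 8*1 + 1 = 9.
  i=3: a_3=11, p_3 = 11*80 + 9 = 889, q_3 = 11*9 + 1 = 100.
  i=4: a_4=2, p_4 = 2*889 + 80 = 1858, q_4 = 2*100 + 9 = 209.
  i=5: a_5=9, p_5 = 9*1858 + 889 = 17611, q_5 = 9*209 + 100 = 1981.
  i=6: a_6=2, p_6 = 2*17611 + 1858 = 37080, q_6 = 2*1981 + 209 = 4171.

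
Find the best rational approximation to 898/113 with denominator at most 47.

151/19

Expand x = 898/113 as a continued fraction with the Euclidean algorithm:
  898 = 7*113 + 107, so a_0 = 7.
  113 = 1*107 + 6, so a_1 = 1.
  107 = 17*6 + 5, so a_2 = 17.
  6 = 1*5 + 1, so a_3 = 1.
  5 = 5*1 + 0, so a_4 = 5.
so x = [7; 1, 17, 1, 5].
Convergents (p_i = a_i*p_{i-1} + p_{i-2}, q_i = a_i*q_{i-1} + q_{i-2} with p_{-2}=0, p_{-1}=1, q_{-2}=1, q_{-1}=0), until the denominator exceeds 47:
  i=0: a_0=7, p_0 = 7*1 + 0 = 7, q_0 = 7*0 + 1 = 1.
  i=1: a_1=1, p_1 = 1*7 + 1 = 8, q_1 = 1*1 + 0 = 1.
  i=2: a_2=17, p_2 = 17*8 + 7 = 143, q_2 = 17*1 + 1 = 18.
  i=3: a_3=1, p_3 = 1*143 + 8 = 151, q_3 = 1*18 + 1 = 19.
  i=4: a_4=5, p_4 = 5*151 + 143 = 898, q_4 = 5*19 + 18 = 113.
q_4 = 113 > 47, so the last convergent with denominator <= 47 is p_3/q_3 = 151/19.
The closest fraction with denominator <= 47 is either p_3/q_3 or the intermediate fraction (k*p_3 + p_2)/(k*q_3 + q_2) with the largest k >= 1 whose denominator stays <= 47; these approach x as k grows, and every other convergent or intermediate fraction in range is farther away.
Largest k: floor((47 - q_2)/q_3) = floor((47 - 18)/19) = 1.
That gives (1*151 + 143)/(1*19 + 18) = 294/37.
Compare the errors: |x - 151/19| = |898*19 - 151*113|/(113*19) = 1/2147, and |x - 294/37| = |898*37 - 294*113|/(113*37) = 4/4181.
Cross-multiplying, 1*4181 = 4181 < 8588 = 4*2147, so 1/2147 is smaller: the convergent 151/19 is closer to x than 294/37.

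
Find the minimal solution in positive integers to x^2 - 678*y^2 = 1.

(x, y) = (677, 26)

First expand sqrt(678) as a continued fraction. With x_i = (sqrt(678) + m_i)/d_i and (m_0, d_0) = (0, 1): a_0 = floor(sqrt(678)) = 26, since 26^2 = 676 <= 678 < 729 = 27^2.
Iterate m_{i+1} = d_i*a_i - m_i, d_{i+1} = (678 - m_{i+1}^2)/d_i, a_{i+1} = floor((a_0 + m_{i+1})/d_{i+1}):
  m_1 = 1*26 - 0 = 26, d_1 = (678 - 26^2)/1 = 2/1 = 2, a_1 = floor((26 + 26)/2) = 26.
  m_2 = 2*26 - 26 = 26, d_2 = (678 - 26^2)/2 = 2/2 = 1, a_2 = floor((26 + 26)/1) = 52.
  m_3 = 1*52 - 26 = 26, d_3 = (678 - 26^2)/1 = 2/1 = 2: (m_3, d_3) = (m_1, d_1) = (26, 2), so from here the quotients repeat a_1, a_2; the period length is 2.
So sqrt(678) = [26; (26, 52)] with period length k = 2.
k is even, so the fundamental solution of x^2 - 678y^2 = 1 is (p_{k-1}, q_{k-1}) = (p_1, q_1); compute convergents through index 1.
Convergents (p_i = a_i*p_{i-1} + p_{i-2}, q_i = a_i*q_{i-1} + q_{i-2} with p_{-2}=0, p_{-1}=1, q_{-2}=1, q_{-1}=0):
  i=0: a_0=26, p_0 = 26*1 + 0 = 26, q_0 = 26*0 + 1 = 1.
  i=1: a_1=26, p_1 = 26*26 + 1 = 677, q_1 = 26*1 + 0 = 26.
Check: 677^2 - 678*26^2 = 458329 - 458328 = 1, so (x, y) = (677, 26) solves the equation, and by the theorem it is the least positive solution.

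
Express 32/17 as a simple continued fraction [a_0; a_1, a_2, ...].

[1; 1, 7, 2]

Run the Euclidean algorithm on 32 and 17; the successive quotients are the partial quotients a_0, a_1, ... (each step inverts the fractional part left over by the previous one):
  32 = 1*17 + 15, so a_0 = 1.
  17 = 1*15 + 2, so a_1 = 1.
  15 = 7*2 + 1, so a_2 = 7.
  2 = 2*1 + 0, so a_3 = 2.
The remainder reaches 0 after 4 divisions, so the expansion has 4 partial quotients, read off in order.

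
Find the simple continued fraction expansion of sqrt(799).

Write x_i = (sqrt(799) + m_i)/d_i with (m_0, d_0) = (0, 1). a_0 = floor(sqrt(799)) = 28, since 28^2 = 784 <= 799 < 841 = 29^2.
Iterate m_{i+1} = d_i*a_i - m_i, d_{i+1} = (799 - m_{i+1}^2)/d_i, a_{i+1} = floor((a_0 + m_{i+1})/d_{i+1}):
  m_1 = 1*28 - 0 = 28, d_1 = (799 - 28^2)/1 = 15/1 = 15, a_1 = floor((28 + 28)/15) = 3.
  m_2 = 15*3 - 28 = 17, d_2 = (799 - 17^2)/15 = 510/15 = 34, a_2 = floor((28 + 17)/34) = 1.
  m_3 = 34*1 - 17 = 17, d_3 = (799 - 17^2)/34 = 510/34 = 15, a_3 = floor((28 + 17)/15) = 3.
  m_4 = 15*3 - 17 = 28, d_4 = (799 - 28^2)/15 = 15/15 = 1, a_4 = floor((28 + 28)/1) = 56.
  m_5 = 1*56 - 28 = 28, d_5 = (799 - 28^2)/1 = 15/1 = 15: (m_5, d_5) = (m_1, d_1) = (28, 15), so from here the quotients repeat a_1, ..., a_4; the period length is 4.
Hence the expansion of sqrt(799) is a_0 = 28 followed by the repeating block 3, 1, 3, 56 (period 4).

[28; (3, 1, 3, 56)]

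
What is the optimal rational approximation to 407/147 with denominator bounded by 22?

Expand x = 407/147 as a continued fraction with the Euclidean algorithm:
  407 = 2*147 + 113, so a_0 = 2.
  147 = 1*113 + 34, so a_1 = 1.
  113 = 3*34 + 11, so a_2 = 3.
  34 = 3*11 + 1, so a_3 = 3.
  11 = 11*1 + 0, so a_4 = 11.
so x = [2; 1, 3, 3, 11].
Convergents (p_i = a_i*p_{i-1} + p_{i-2}, q_i = a_i*q_{i-1} + q_{i-2} with p_{-2}=0, p_{-1}=1, q_{-2}=1, q_{-1}=0), until the denominator exceeds 22:
  i=0: a_0=2, p_0 = 2*1 + 0 = 2, q_0 = 2*0 + 1 = 1.
  i=1: a_1=1, p_1 = 1*2 + 1 = 3, q_1 = 1*1 + 0 = 1.
  i=2: a_2=3, p_2 = 3*3 + 2 = 11, q_2 = 3*1 + 1 = 4.
  i=3: a_3=3, p_3 = 3*11 + 3 = 36, q_3 = 3*4 + 1 = 13.
  i=4: a_4=11, p_4 = 11*36 + 11 = 407, q_4 = 11*13 + 4 = 147.
q_4 = 147 > 22, so the last convergent with denominator <= 22 is p_3/q_3 = 36/13.
The closest fraction with denominator <= 22 is either p_3/q_3 or the intermediate fraction (k*p_3 + p_2)/(k*q_3 + q_2) with the largest k >= 1 whose denominator stays <= 22; these approach x as k grows, and every other convergent or intermediate fraction in range is farther away.
Largest k: floor((22 - q_2)/q_3) = floor((22 - 4)/13) = 1.
That gives (1*36 + 11)/(1*13 + 4) = 47/17.
Compare the errors: |x - 36/13| = |407*13 - 36*147|/(147*13) = 1/1911, and |x - 47/17| = |407*17 - 47*147|/(147*17) = 10/2499.
Cross-multiplying, 1*2499 = 2499 < 19110 = 10*1911, so 1/1911 is smaller: the convergent 36/13 is closer to x than 47/17.

36/13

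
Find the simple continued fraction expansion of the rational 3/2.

Run the Euclidean algorithm on 3 and 2; the successive quotients are the partial quotients a_0, a_1, ... (each step inverts the fractional part left over by the previous one):
  3 = 1*2 + 1, so a_0 = 1.
  2 = 2*1 + 0, so a_1 = 2.
The remainder reaches 0 after 2 divisions, so the expansion has 2 partial quotients, read off in order.

[1; 2]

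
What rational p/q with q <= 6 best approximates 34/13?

13/5

Expand x = 34/13 as a continued fraction with the Euclidean algorithm:
  34 = 2*13 + 8, so a_0 = 2.
  13 = 1*8 + 5, so a_1 = 1.
  8 = 1*5 + 3, so a_2 = 1.
  5 = 1*3 + 2, so a_3 = 1.
  3 = 1*2 + 1, so a_4 = 1.
  2 = 2*1 + 0, so a_5 = 2.
so x = [2; 1, 1, 1, 1, 2].
Convergents (p_i = a_i*p_{i-1} + p_{i-2}, q_i = a_i*q_{i-1} + q_{i-2} with p_{-2}=0, p_{-1}=1, q_{-2}=1, q_{-1}=0), until the denominator exceeds 6:
  i=0: a_0=2, p_0 = 2*1 + 0 = 2, q_0 = 2*0 + 1 = 1.
  i=1: a_1=1, p_1 = 1*2 + 1 = 3, q_1 = 1*1 + 0 = 1.
  i=2: a_2=1, p_2 = 1*3 + 2 = 5, q_2 = 1*1 + 1 = 2.
  i=3: a_3=1, p_3 = 1*5 + 3 = 8, q_3 = 1*2 + 1 = 3.
  i=4: a_4=1, p_4 = 1*8 + 5 = 13, q_4 = 1*3 + 2 = 5.
  i=5: a_5=2, p_5 = 2*13 + 8 = 34, q_5 = 2*5 + 3 = 13.
q_5 = 13 > 6, so the last convergent with denominator <= 6 is p_4/q_4 = 13/5.
The closest fraction with denominator <= 6 is either p_4/q_4 or the intermediate fraction (k*p_4 + p_3)/(k*q_4 + q_3) with the largest k >= 1 whose denominator stays <= 6; these approach x as k grows, and every other convergent or intermediate fraction in range is farther away.
Largest k: floor((6 - q_3)/q_4) = floor((6 - 3)/5) = 0.
Since k = 0, no intermediate fraction beyond p_4/q_4 has denominator <= 6, so the convergent 13/5 is the closest (its error is |34*5 - 13*13|/(13*5) = 1/65).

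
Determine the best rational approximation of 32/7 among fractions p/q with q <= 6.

Expand x = 32/7 as a continued fraction with the Euclidean algorithm:
  32 = 4*7 + 4, so a_0 = 4.
  7 = 1*4 + 3, so a_1 = 1.
  4 = 1*3 + 1, so a_2 = 1.
  3 = 3*1 + 0, so a_3 = 3.
so x = [4; 1, 1, 3].
Convergents (p_i = a_i*p_{i-1} + p_{i-2}, q_i = a_i*q_{i-1} + q_{i-2} with p_{-2}=0, p_{-1}=1, q_{-2}=1, q_{-1}=0), until the denominator exceeds 6:
  i=0: a_0=4, p_0 = 4*1 + 0 = 4, q_0 = 4*0 + 1 = 1.
  i=1: a_1=1, p_1 = 1*4 + 1 = 5, q_1 = 1*1 + 0 = 1.
  i=2: a_2=1, p_2 = 1*5 + 4 = 9, q_2 = 1*1 + 1 = 2.
  i=3: a_3=3, p_3 = 3*9 + 5 = 32, q_3 = 3*2 + 1 = 7.
q_3 = 7 > 6, so the last convergent with denominator <= 6 is p_2/q_2 = 9/2.
The closest fraction with denominator <= 6 is either p_2/q_2 or the intermediate fraction (k*p_2 + p_1)/(k*q_2 + q_1) with the largest k >= 1 whose denominator stays <= 6; these approach x as k grows, and every other convergent or intermediate fraction in range is farther away.
Largest k: floor((6 - q_1)/q_2) = floor((6 - 1)/2) = 2.
That gives (2*9 + 5)/(2*2 + 1) = 23/5.
Compare the errors: |x - 9/2| = |32*2 - 9*7|/(7*2) = 1/14, and |x - 23/5| = |32*5 - 23*7|/(7*5) = 1/35.
Cross-multiplying, 1*14 = 14 < 35 = 1*35, so 1/35 is smaller: the intermediate fraction 23/5 is closer to x than 9/2.

23/5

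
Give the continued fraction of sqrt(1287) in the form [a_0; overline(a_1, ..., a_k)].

Write x_i = (sqrt(1287) + m_i)/d_i with (m_0, d_0) = (0, 1). a_0 = floor(sqrt(1287)) = 35, since 35^2 = 1225 <= 1287 < 1296 = 36^2.
Iterate m_{i+1} = d_i*a_i - m_i, d_{i+1} = (1287 - m_{i+1}^2)/d_i, a_{i+1} = floor((a_0 + m_{i+1})/d_{i+1}):
  m_1 = 1*35 - 0 = 35, d_1 = (1287 - 35^2)/1 = 62/1 = 62, a_1 = floor((35 + 35)/62) = 1.
  m_2 = 62*1 - 35 = 27, d_2 = (1287 - 27^2)/62 = 558/62 = 9, a_2 = floor((35 + 27)/9) = 6.
  m_3 = 9*6 - 27 = 27, d_3 = (1287 - 27^2)/9 = 558/9 = 62, a_3 = floor((35 + 27)/62) = 1.
  m_4 = 62*1 - 27 = 35, d_4 = (1287 - 35^2)/62 = 62/62 = 1, a_4 = floor((35 + 35)/1) = 70.
  m_5 = 1*70 - 35 = 35, d_5 = (1287 - 35^2)/1 = 62/1 = 62: (m_5, d_5) = (m_1, d_1) = (35, 62), so from here the quotients repeat a_1, ..., a_4; the period length is 4.
Hence the expansion of sqrt(1287) is a_0 = 35 followed by the repeating block 1, 6, 1, 70 (period 4).

[35; overline(1, 6, 1, 70)]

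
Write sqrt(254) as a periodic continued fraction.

Write x_i = (sqrt(254) + m_i)/d_i with (m_0, d_0) = (0, 1). a_0 = floor(sqrt(254)) = 15, since 15^2 = 225 <= 254 < 256 = 16^2.
Iterate m_{i+1} = d_i*a_i - m_i, d_{i+1} = (254 - m_{i+1}^2)/d_i, a_{i+1} = floor((a_0 + m_{i+1})/d_{i+1}):
  m_1 = 1*15 - 0 = 15, d_1 = (254 - 15^2)/1 = 29/1 = 29, a_1 = floor((15 + 15)/29) = 1.
  m_2 = 29*1 - 15 = 14, d_2 = (254 - 14^2)/29 = 58/29 = 2, a_2 = floor((15 + 14)/2) = 14.
  m_3 = 2*14 - 14 = 14, d_3 = (254 - 14^2)/2 = 58/2 = 29, a_3 = floor((15 + 14)/29) = 1.
  m_4 = 29*1 - 14 = 15, d_4 = (254 - 15^2)/29 = 29/29 = 1, a_4 = floor((15 + 15)/1) = 30.
  m_5 = 1*30 - 15 = 15, d_5 = (254 - 15^2)/1 = 29/1 = 29: (m_5, d_5) = (m_1, d_1) = (15, 29), so from here the quotients repeat a_1, ..., a_4; the period length is 4.
Hence the expansion of sqrt(254) is a_0 = 15 followed by the repeating block 1, 14, 1, 30 (period 4).

[15; (1, 14, 1, 30)]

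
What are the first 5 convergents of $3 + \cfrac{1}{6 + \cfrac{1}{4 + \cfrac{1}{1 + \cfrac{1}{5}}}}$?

3/1, 19/6, 79/25, 98/31, 569/180

Using the convergent recurrence p_i = a_i*p_{i-1} + p_{i-2}, q_i = a_i*q_{i-1} + q_{i-2} with p_{-2}=0, p_{-1}=1, q_{-2}=1, q_{-1}=0:
  i=0: a_0=3, p_0 = 3*1 + 0 = 3, q_0 = 3*0 + 1 = 1.
  i=1: a_1=6, p_1 = 6*3 + 1 = 19, q_1 = 6*1 + 0 = 6.
  i=2: a_2=4, p_2 = 4*19 + 3 = 79, q_2 = 4*6 + 1 = 25.
  i=3: a_3=1, p_3 = 1*79 + 19 = 98, q_3 = 1*25 + 6 = 31.
  i=4: a_4=5, p_4 = 5*98 + 79 = 569, q_4 = 5*31 + 25 = 180.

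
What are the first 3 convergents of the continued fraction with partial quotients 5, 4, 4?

5/1, 21/4, 89/17

Using the convergent recurrence p_i = a_i*p_{i-1} + p_{i-2}, q_i = a_i*q_{i-1} + q_{i-2} with p_{-2}=0, p_{-1}=1, q_{-2}=1, q_{-1}=0:
  i=0: a_0=5, p_0 = 5*1 + 0 = 5, q_0 = 5*0 + 1 = 1.
  i=1: a_1=4, p_1 = 4*5 + 1 = 21, q_1 = 4*1 + 0 = 4.
  i=2: a_2=4, p_2 = 4*21 + 5 = 89, q_2 = 4*4 + 1 = 17.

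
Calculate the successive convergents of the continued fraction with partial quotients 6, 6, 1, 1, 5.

6/1, 37/6, 43/7, 80/13, 443/72

Using the convergent recurrence p_i = a_i*p_{i-1} + p_{i-2}, q_i = a_i*q_{i-1} + q_{i-2} with p_{-2}=0, p_{-1}=1, q_{-2}=1, q_{-1}=0:
  i=0: a_0=6, p_0 = 6*1 + 0 = 6, q_0 = 6*0 + 1 = 1.
  i=1: a_1=6, p_1 = 6*6 + 1 = 37, q_1 = 6*1 + 0 = 6.
  i=2: a_2=1, p_2 = 1*37 + 6 = 43, q_2 = 1*6 + 1 = 7.
  i=3: a_3=1, p_3 = 1*43 + 37 = 80, q_3 = 1*7 + 6 = 13.
  i=4: a_4=5, p_4 = 5*80 + 43 = 443, q_4 = 5*13 + 7 = 72.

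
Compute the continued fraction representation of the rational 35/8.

[4; 2, 1, 2]

Run the Euclidean algorithm on 35 and 8; the successive quotients are the partial quotients a_0, a_1, ... (each step inverts the fractional part left over by the previous one):
  35 = 4*8 + 3, so a_0 = 4.
  8 = 2*3 + 2, so a_1 = 2.
  3 = 1*2 + 1, so a_2 = 1.
  2 = 2*1 + 0, so a_3 = 2.
The remainder reaches 0 after 4 divisions, so the expansion has 4 partial quotients, read off in order.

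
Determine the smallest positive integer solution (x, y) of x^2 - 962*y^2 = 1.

First expand sqrt(962) as a continued fraction. With x_i = (sqrt(962) + m_i)/d_i and (m_0, d_0) = (0, 1): a_0 = floor(sqrt(962)) = 31, since 31^2 = 961 <= 962 < 1024 = 32^2.
Iterate m_{i+1} = d_i*a_i - m_i, d_{i+1} = (962 - m_{i+1}^2)/d_i, a_{i+1} = floor((a_0 + m_{i+1})/d_{i+1}):
  m_1 = 1*31 - 0 = 31, d_1 = (962 - 31^2)/1 = 1/1 = 1, a_1 = floor((31 + 31)/1) = 62.
  m_2 = 1*62 - 31 = 31, d_2 = (962 - 31^2)/1 = 1/1 = 1: (m_2, d_2) = (m_1, d_1) = (31, 1), so from here the quotient a_1 repeats; the period length is 1.
So sqrt(962) = [31; (62)] with period length k = 1.
k is odd, so (p_{k-1}, q_{k-1}) only solves x^2 - 962y^2 = -1 and the fundamental solution of x^2 - 962y^2 = 1 is (p_{2k-1}, q_{2k-1}) = (p_1, q_1); compute convergents through index 1, running through the period twice.
Convergents (p_i = a_i*p_{i-1} + p_{i-2}, q_i = a_i*q_{i-1} + q_{i-2} with p_{-2}=0, p_{-1}=1, q_{-2}=1, q_{-1}=0):
  i=0: a_0=31, p_0 = 31*1 + 0 = 31, q_0 = 31*0 + 1 = 1.
  i=1: a_1=62, p_1 = 62*31 + 1 = 1923, q_1 = 62*1 + 0 = 62.
Indeed p_0^2 - 962*q_0^2 = 961 - 962 = -1, not +1.
Check: 1923^2 - 962*62^2 = 3697929 - 3697928 = 1, so (x, y) = (1923, 62) solves the equation, and by the theorem it is the least positive solution.

(x, y) = (1923, 62)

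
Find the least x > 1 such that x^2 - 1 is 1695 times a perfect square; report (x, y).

(x, y) = (249616, 6063)

First expand sqrt(1695) as a continued fraction. With x_i = (sqrt(1695) + m_i)/d_i and (m_0, d_0) = (0, 1): a_0 = floor(sqrt(1695)) = 41, since 41^2 = 1681 <= 1695 < 1764 = 42^2.
Iterate m_{i+1} = d_i*a_i - m_i, d_{i+1} = (1695 - m_{i+1}^2)/d_i, a_{i+1} = floor((a_0 + m_{i+1})/d_{i+1}):
  m_1 = 1*41 - 0 = 41, d_1 = (1695 - 41^2)/1 = 14/1 = 14, a_1 = floor((41 + 41)/14) = 5.
  m_2 = 14*5 - 41 = 29, d_2 = (1695 - 29^2)/14 = 854/14 = 61, a_2 = floor((41 + 29)/61) = 1.
  m_3 = 61*1 - 29 = 32, d_3 = (1695 - 32^2)/61 = 671/61 = 11, a_3 = floor((41 + 32)/11) = 6.
  m_4 = 11*6 - 32 = 34, d_4 = (1695 - 34^2)/11 = 539/11 = 49, a_4 = floor((41 + 34)/49) = 1.
  m_5 = 49*1 - 34 = 15, d_5 = (1695 - 15^2)/49 = 1470/49 = 30, a_5 = floor((41 + 15)/30) = 1.
  m_6 = 30*1 - 15 = 15, d_6 = (1695 - 15^2)/30 = 1470/30 = 49, a_6 = floor((41 + 15)/49) = 1.
  m_7 = 49*1 - 15 = 34, d_7 = (1695 - 34^2)/49 = 539/49 = 11, a_7 = floor((41 + 34)/11) = 6.
  m_8 = 11*6 - 34 = 32, d_8 = (1695 - 32^2)/11 = 671/11 = 61, a_8 = floor((41 + 32)/61) = 1.
  m_9 = 61*1 - 32 = 29, d_9 = (1695 - 29^2)/61 = 854/61 = 14, a_9 = floor((41 + 29)/14) = 5.
  m_10 = 14*5 - 29 = 41, d_10 = (1695 - 41^2)/14 = 14/14 = 1, a_10 = floor((41 + 41)/1) = 82.
  m_11 = 1*82 - 41 = 41, d_11 = (1695 - 41^2)/1 = 14/1 = 14: (m_11, d_11) = (m_1, d_1) = (41, 14), so from here the quotients repeat a_1, ..., a_10; the period length is 10.
So sqrt(1695) = [41; (5, 1, 6, 1, 1, 1, 6, 1, 5, 82)] with period length k = 10.
k is even, so the fundamental solution of x^2 - 1695y^2 = 1 is (p_{k-1}, q_{k-1}) = (p_9, q_9); compute convergents through index 9.
Convergents (p_i = a_i*p_{i-1} + p_{i-2}, q_i = a_i*q_{i-1} + q_{i-2} with p_{-2}=0, p_{-1}=1, q_{-2}=1, q_{-1}=0):
  i=0: a_0=41, p_0 = 41*1 + 0 = 41, q_0 = 41*0 + 1 = 1.
  i=1: a_1=5, p_1 = 5*41 + 1 = 206, q_1 = 5*1 + 0 = 5.
  i=2: a_2=1, p_2 = 1*206 + 41 = 247, q_2 = 1*5 + 1 = 6.
  i=3: a_3=6, p_3 = 6*247 + 206 = 1688, q_3 = 6*6 + 5 = 41.
  i=4: a_4=1, p_4 = 1*1688 + 247 = 1935, q_4 = 1*41 + 6 = 47.
  i=5: a_5=1, p_5 = 1*1935 + 1688 = 3623, q_5 = 1*47 + 41 = 88.
  i=6: a_6=1, p_6 = 1*3623 + 1935 = 5558, q_6 = 1*88 + 47 = 135.
  i=7: a_7=6, p_7 = 6*5558 + 3623 = 36971, q_7 = 6*135 + 88 = 898.
  i=8: a_8=1, p_8 = 1*36971 + 5558 = 42529, q_8 = 1*898 + 135 = 1033.
  i=9: a_9=5, p_9 = 5*42529 + 36971 = 249616, q_9 = 5*1033 + 898 = 6063.
Check: 249616^2 - 1695*6063^2 = 62308147456 - 62308147455 = 1, so (x, y) = (249616, 6063) solves the equation, and by the theorem it is the least positive solution.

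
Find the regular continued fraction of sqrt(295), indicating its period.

Write x_i = (sqrt(295) + m_i)/d_i with (m_0, d_0) = (0, 1). a_0 = floor(sqrt(295)) = 17, since 17^2 = 289 <= 295 < 324 = 18^2.
Iterate m_{i+1} = d_i*a_i - m_i, d_{i+1} = (295 - m_{i+1}^2)/d_i, a_{i+1} = floor((a_0 + m_{i+1})/d_{i+1}):
  m_1 = 1*17 - 0 = 17, d_1 = (295 - 17^2)/1 = 6/1 = 6, a_1 = floor((17 + 17)/6) = 5.
  m_2 = 6*5 - 17 = 13, d_2 = (295 - 13^2)/6 = 126/6 = 21, a_2 = floor((17 + 13)/21) = 1.
  m_3 = 21*1 - 13 = 8, d_3 = (295 - 8^2)/21 = 231/21 = 11, a_3 = floor((17 + 8)/11) = 2.
  m_4 = 11*2 - 8 = 14, d_4 = (295 - 14^2)/11 = 99/11 = 9, a_4 = floor((17 + 14)/9) = 3.
  m_5 = 9*3 - 14 = 13, d_5 = (295 - 13^2)/9 = 126/9 = 14, a_5 = floor((17 + 13)/14) = 2.
  m_6 = 14*2 - 13 = 15, d_6 = (295 - 15^2)/14 = 70/14 = 5, a_6 = floor((17 + 15)/5) = 6.
  m_7 = 5*6 - 15 = 15, d_7 = (295 - 15^2)/5 = 70/5 = 14, a_7 = floor((17 + 15)/14) = 2.
  m_8 = 14*2 - 15 = 13, d_8 = (295 - 13^2)/14 = 126/14 = 9, a_8 = floor((17 + 13)/9) = 3.
  m_9 = 9*3 - 13 = 14, d_9 = (295 - 14^2)/9 = 99/9 = 11, a_9 = floor((17 + 14)/11) = 2.
  m_10 = 11*2 - 14 = 8, d_10 = (295 - 8^2)/11 = 231/11 = 21, a_10 = floor((17 + 8)/21) = 1.
  m_11 = 21*1 - 8 = 13, d_11 = (295 - 13^2)/21 = 126/21 = 6, a_11 = floor((17 + 13)/6) = 5.
  m_12 = 6*5 - 13 = 17, d_12 = (295 - 17^2)/6 = 6/6 = 1, a_12 = floor((17 + 17)/1) = 34.
  m_13 = 1*34 - 17 = 17, d_13 = (295 - 17^2)/1 = 6/1 = 6: (m_13, d_13) = (m_1, d_1) = (17, 6), so from here the quotients repeat a_1, ..., a_12; the period length is 12.
Hence the expansion of sqrt(295) is a_0 = 17 followed by the repeating block 5, 1, 2, 3, 2, 6, 2, 3, 2, 1, 5, 34 (period 12).

[17; (5, 1, 2, 3, 2, 6, 2, 3, 2, 1, 5, 34)]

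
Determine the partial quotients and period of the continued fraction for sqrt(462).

[21; (2, 42)]

Write x_i = (sqrt(462) + m_i)/d_i with (m_0, d_0) = (0, 1). a_0 = floor(sqrt(462)) = 21, since 21^2 = 441 <= 462 < 484 = 22^2.
Iterate m_{i+1} = d_i*a_i - m_i, d_{i+1} = (462 - m_{i+1}^2)/d_i, a_{i+1} = floor((a_0 + m_{i+1})/d_{i+1}):
  m_1 = 1*21 - 0 = 21, d_1 = (462 - 21^2)/1 = 21/1 = 21, a_1 = floor((21 + 21)/21) = 2.
  m_2 = 21*2 - 21 = 21, d_2 = (462 - 21^2)/21 = 21/21 = 1, a_2 = floor((21 + 21)/1) = 42.
  m_3 = 1*42 - 21 = 21, d_3 = (462 - 21^2)/1 = 21/1 = 21: (m_3, d_3) = (m_1, d_1) = (21, 21), so from here the quotients repeat a_1, a_2; the period length is 2.
Hence the expansion of sqrt(462) is a_0 = 21 followed by the repeating block 2, 42 (period 2).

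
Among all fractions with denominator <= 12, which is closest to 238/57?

46/11

Expand x = 238/57 as a continued fraction with the Euclidean algorithm:
  238 = 4*57 + 10, so a_0 = 4.
  57 = 5*10 + 7, so a_1 = 5.
  10 = 1*7 + 3, so a_2 = 1.
  7 = 2*3 + 1, so a_3 = 2.
  3 = 3*1 + 0, so a_4 = 3.
so x = [4; 5, 1, 2, 3].
Convergents (p_i = a_i*p_{i-1} + p_{i-2}, q_i = a_i*q_{i-1} + q_{i-2} with p_{-2}=0, p_{-1}=1, q_{-2}=1, q_{-1}=0), until the denominator exceeds 12:
  i=0: a_0=4, p_0 = 4*1 + 0 = 4, q_0 = 4*0 + 1 = 1.
  i=1: a_1=5, p_1 = 5*4 + 1 = 21, q_1 = 5*1 + 0 = 5.
  i=2: a_2=1, p_2 = 1*21 + 4 = 25, q_2 = 1*5 + 1 = 6.
  i=3: a_3=2, p_3 = 2*25 + 21 = 71, q_3 = 2*6 + 5 = 17.
q_3 = 17 > 12, so the last convergent with denominator <= 12 is p_2/q_2 = 25/6.
The closest fraction with denominator <= 12 is either p_2/q_2 or the intermediate fraction (k*p_2 + p_1)/(k*q_2 + q_1) with the largest k >= 1 whose denominator stays <= 12; these approach x as k grows, and every other convergent or intermediate fraction in range is farther away.
Largest k: floor((12 - q_1)/q_2) = floor((12 - 5)/6) = 1.
That gives (1*25 + 21)/(1*6 + 5) = 46/11.
Compare the errors: |x - 25/6| = |238*6 - 25*57|/(57*6) = 3/342, and |x - 46/11| = |238*11 - 46*57|/(57*11) = 4/627.
Cross-multiplying, 4*342 = 1368 < 1881 = 3*627, so 4/627 is smaller: the intermediate fraction 46/11 is closer to x than 25/6.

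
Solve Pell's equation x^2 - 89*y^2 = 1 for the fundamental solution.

(x, y) = (500001, 53000)

First expand sqrt(89) as a continued fraction. With x_i = (sqrt(89) + m_i)/d_i and (m_0, d_0) = (0, 1): a_0 = floor(sqrt(89)) = 9, since 9^2 = 81 <= 89 < 100 = 10^2.
Iterate m_{i+1} = d_i*a_i - m_i, d_{i+1} = (89 - m_{i+1}^2)/d_i, a_{i+1} = floor((a_0 + m_{i+1})/d_{i+1}):
  m_1 = 1*9 - 0 = 9, d_1 = (89 - 9^2)/1 = 8/1 = 8, a_1 = floor((9 + 9)/8) = 2.
  m_2 = 8*2 - 9 = 7, d_2 = (89 - 7^2)/8 = 40/8 = 5, a_2 = floor((9 + 7)/5) = 3.
  m_3 = 5*3 - 7 = 8, d_3 = (89 - 8^2)/5 = 25/5 = 5, a_3 = floor((9 + 8)/5) = 3.
  m_4 = 5*3 - 8 = 7, d_4 = (89 - 7^2)/5 = 40/5 = 8, a_4 = floor((9 + 7)/8) = 2.
  m_5 = 8*2 - 7 = 9, d_5 = (89 - 9^2)/8 = 8/8 = 1, a_5 = floor((9 + 9)/1) = 18.
  m_6 = 1*18 - 9 = 9, d_6 = (89 - 9^2)/1 = 8/1 = 8: (m_6, d_6) = (m_1, d_1) = (9, 8), so from here the quotients repeat a_1, ..., a_5; the period length is 5.
So sqrt(89) = [9; (2, 3, 3, 2, 18)] with period length k = 5.
k is odd, so (p_{k-1}, q_{k-1}) only solves x^2 - 89y^2 = -1 and the fundamental solution of x^2 - 89y^2 = 1 is (p_{2k-1}, q_{2k-1}) = (p_9, q_9); compute convergents through index 9, running through the period twice.
Convergents (p_i = a_i*p_{i-1} + p_{i-2}, q_i = a_i*q_{i-1} + q_{i-2} with p_{-2}=0, p_{-1}=1, q_{-2}=1, q_{-1}=0):
  i=0: a_0=9, p_0 = 9*1 + 0 = 9, q_0 = 9*0 + 1 = 1.
  i=1: a_1=2, p_1 = 2*9 + 1 = 19, q_1 = 2*1 + 0 = 2.
  i=2: a_2=3, p_2 = 3*19 + 9 = 66, q_2 = 3*2 + 1 = 7.
  i=3: a_3=3, p_3 = 3*66 + 19 = 217, q_3 = 3*7 + 2 = 23.
  i=4: a_4=2, p_4 = 2*217 + 66 = 500, q_4 = 2*23 + 7 = 53.
  i=5: a_5=18, p_5 = 18*500 + 217 = 9217, q_5 = 18*53 + 23 = 977.
  i=6: a_6=2, p_6 = 2*9217 + 500 = 18934, q_6 = 2*977 + 53 = 2007.
  i=7: a_7=3, p_7 = 3*18934 + 9217 = 66019, q_7 = 3*2007 + 977 = 6998.
  i=8: a_8=3, p_8 = 3*66019 + 18934 = 216991, q_8 = 3*6998 + 2007 = 23001.
  i=9: a_9=2, p_9 = 2*216991 + 66019 = 500001, q_9 = 2*23001 + 6998 = 53000.
Indeed p_4^2 - 89*q_4^2 = 250000 - 250001 = -1, not +1.
Check: 500001^2 - 89*53000^2 = 250001000001 - 250001000000 = 1, so (x, y) = (500001, 53000) solves the equation, and by the theorem it is the least positive solution.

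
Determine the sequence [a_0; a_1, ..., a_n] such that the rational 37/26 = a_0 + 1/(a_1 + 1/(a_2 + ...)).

[1; 2, 2, 1, 3]

Run the Euclidean algorithm on 37 and 26; the successive quotients are the partial quotients a_0, a_1, ... (each step inverts the fractional part left over by the previous one):
  37 = 1*26 + 11, so a_0 = 1.
  26 = 2*11 + 4, so a_1 = 2.
  11 = 2*4 + 3, so a_2 = 2.
  4 = 1*3 + 1, so a_3 = 1.
  3 = 3*1 + 0, so a_4 = 3.
The remainder reaches 0 after 5 divisions, so the expansion has 5 partial quotients, read off in order.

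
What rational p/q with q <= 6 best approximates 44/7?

Expand x = 44/7 as a continued fraction with the Euclidean algorithm:
  44 = 6*7 + 2, so a_0 = 6.
  7 = 3*2 + 1, so a_1 = 3.
  2 = 2*1 + 0, so a_2 = 2.
so x = [6; 3, 2].
Convergents (p_i = a_i*p_{i-1} + p_{i-2}, q_i = a_i*q_{i-1} + q_{i-2} with p_{-2}=0, p_{-1}=1, q_{-2}=1, q_{-1}=0), until the denominator exceeds 6:
  i=0: a_0=6, p_0 = 6*1 + 0 = 6, q_0 = 6*0 + 1 = 1.
  i=1: a_1=3, p_1 = 3*6 + 1 = 19, q_1 = 3*1 + 0 = 3.
  i=2: a_2=2, p_2 = 2*19 + 6 = 44, q_2 = 2*3 + 1 = 7.
q_2 = 7 > 6, so the last convergent with denominator <= 6 is p_1/q_1 = 19/3.
The closest fraction with denominator <= 6 is either p_1/q_1 or the intermediate fraction (k*p_1 + p_0)/(k*q_1 + q_0) with the largest k >= 1 whose denominator stays <= 6; these approach x as k grows, and every other convergent or intermediate fraction in range is farther away.
Largest k: floor((6 - q_0)/q_1) = floor((6 - 1)/3) = 1.
That gives (1*19 + 6)/(1*3 + 1) = 25/4.
Compare the errors: |x - 19/3| = |44*3 - 19*7|/(7*3) = 1/21, and |x - 25/4| = |44*4 - 25*7|/(7*4) = 1/28.
Cross-multiplying, 1*21 = 21 < 28 = 1*28, so 1/28 is smaller: the intermediate fraction 25/4 is closer to x than 19/3.

25/4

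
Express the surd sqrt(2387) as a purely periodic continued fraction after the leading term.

Write x_i = (sqrt(2387) + m_i)/d_i with (m_0, d_0) = (0, 1). a_0 = floor(sqrt(2387)) = 48, since 48^2 = 2304 <= 2387 < 2401 = 49^2.
Iterate m_{i+1} = d_i*a_i - m_i, d_{i+1} = (2387 - m_{i+1}^2)/d_i, a_{i+1} = floor((a_0 + m_{i+1})/d_{i+1}):
  m_1 = 1*48 - 0 = 48, d_1 = (2387 - 48^2)/1 = 83/1 = 83, a_1 = floor((48 + 48)/83) = 1.
  m_2 = 83*1 - 48 = 35, d_2 = (2387 - 35^2)/83 = 1162/83 = 14, a_2 = floor((48 + 35)/14) = 5.
  m_3 = 14*5 - 35 = 35, d_3 = (2387 - 35^2)/14 = 1162/14 = 83, a_3 = floor((48 + 35)/83) = 1.
  m_4 = 83*1 - 35 = 48, d_4 = (2387 - 48^2)/83 = 83/83 = 1, a_4 = floor((48 + 48)/1) = 96.
  m_5 = 1*96 - 48 = 48, d_5 = (2387 - 48^2)/1 = 83/1 = 83: (m_5, d_5) = (m_1, d_1) = (48, 83), so from here the quotients repeat a_1, ..., a_4; the period length is 4.
Hence the expansion of sqrt(2387) is a_0 = 48 followed by the repeating block 1, 5, 1, 96 (period 4).

[48; (1, 5, 1, 96)]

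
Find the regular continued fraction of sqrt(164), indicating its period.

Write x_i = (sqrt(164) + m_i)/d_i with (m_0, d_0) = (0, 1). a_0 = floor(sqrt(164)) = 12, since 12^2 = 144 <= 164 < 169 = 13^2.
Iterate m_{i+1} = d_i*a_i - m_i, d_{i+1} = (164 - m_{i+1}^2)/d_i, a_{i+1} = floor((a_0 + m_{i+1})/d_{i+1}):
  m_1 = 1*12 - 0 = 12, d_1 = (164 - 12^2)/1 = 20/1 = 20, a_1 = floor((12 + 12)/20) = 1.
  m_2 = 20*1 - 12 = 8, d_2 = (164 - 8^2)/20 = 100/20 = 5, a_2 = floor((12 + 8)/5) = 4.
  m_3 = 5*4 - 8 = 12, d_3 = (164 - 12^2)/5 = 20/5 = 4, a_3 = floor((12 + 12)/4) = 6.
  m_4 = 4*6 - 12 = 12, d_4 = (164 - 12^2)/4 = 20/4 = 5, a_4 = floor((12 + 12)/5) = 4.
  m_5 = 5*4 - 12 = 8, d_5 = (164 - 8^2)/5 = 100/5 = 20, a_5 = floor((12 + 8)/20) = 1.
  m_6 = 20*1 - 8 = 12, d_6 = (164 - 12^2)/20 = 20/20 = 1, a_6 = floor((12 + 12)/1) = 24.
  m_7 = 1*24 - 12 = 12, d_7 = (164 - 12^2)/1 = 20/1 = 20: (m_7, d_7) = (m_1, d_1) = (12, 20), so from here the quotients repeat a_1, ..., a_6; the period length is 6.
Hence the expansion of sqrt(164) is a_0 = 12 followed by the repeating block 1, 4, 6, 4, 1, 24 (period 6).

[12; (1, 4, 6, 4, 1, 24)]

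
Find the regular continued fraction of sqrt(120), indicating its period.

Write x_i = (sqrt(120) + m_i)/d_i with (m_0, d_0) = (0, 1). a_0 = floor(sqrt(120)) = 10, since 10^2 = 100 <= 120 < 121 = 11^2.
Iterate m_{i+1} = d_i*a_i - m_i, d_{i+1} = (120 - m_{i+1}^2)/d_i, a_{i+1} = floor((a_0 + m_{i+1})/d_{i+1}):
  m_1 = 1*10 - 0 = 10, d_1 = (120 - 10^2)/1 = 20/1 = 20, a_1 = floor((10 + 10)/20) = 1.
  m_2 = 20*1 - 10 = 10, d_2 = (120 - 10^2)/20 = 20/20 = 1, a_2 = floor((10 + 10)/1) = 20.
  m_3 = 1*20 - 10 = 10, d_3 = (120 - 10^2)/1 = 20/1 = 20: (m_3, d_3) = (m_1, d_1) = (10, 20), so from here the quotients repeat a_1, a_2; the period length is 2.
Hence the expansion of sqrt(120) is a_0 = 10 followed by the repeating block 1, 20 (period 2).

[10; (1, 20)]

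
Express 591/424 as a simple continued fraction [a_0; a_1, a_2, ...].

Run the Euclidean algorithm on 591 and 424; the successive quotients are the partial quotients a_0, a_1, ... (each step inverts the fractional part left over by the previous one):
  591 = 1*424 + 167, so a_0 = 1.
  424 = 2*167 + 90, so a_1 = 2.
  167 = 1*90 + 77, so a_2 = 1.
  90 = 1*77 + 13, so a_3 = 1.
  77 = 5*13 + 12, so a_4 = 5.
  13 = 1*12 + 1, so a_5 = 1.
  12 = 12*1 + 0, so a_6 = 12.
The remainder reaches 0 after 7 divisions, so the expansion has 7 partial quotients, read off in order.

[1; 2, 1, 1, 5, 1, 12]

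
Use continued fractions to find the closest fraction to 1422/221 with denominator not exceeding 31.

Expand x = 1422/221 as a continued fraction with the Euclidean algorithm:
  1422 = 6*221 + 96, so a_0 = 6.
  221 = 2*96 + 29, so a_1 = 2.
  96 = 3*29 + 9, so a_2 = 3.
  29 = 3*9 + 2, so a_3 = 3.
  9 = 4*2 + 1, so a_4 = 4.
  2 = 2*1 + 0, so a_5 = 2.
so x = [6; 2, 3, 3, 4, 2].
Convergents (p_i = a_i*p_{i-1} + p_{i-2}, q_i = a_i*q_{i-1} + q_{i-2} with p_{-2}=0, p_{-1}=1, q_{-2}=1, q_{-1}=0), until the denominator exceeds 31:
  i=0: a_0=6, p_0 = 6*1 + 0 = 6, q_0 = 6*0 + 1 = 1.
  i=1: a_1=2, p_1 = 2*6 + 1 = 13, q_1 = 2*1 + 0 = 2.
  i=2: a_2=3, p_2 = 3*13 + 6 = 45, q_2 = 3*2 + 1 = 7.
  i=3: a_3=3, p_3 = 3*45 + 13 = 148, q_3 = 3*7 + 2 = 23.
  i=4: a_4=4, p_4 = 4*148 + 45 = 637, q_4 = 4*23 + 7 = 99.
q_4 = 99 > 31, so the last convergent with denominator <= 31 is p_3/q_3 = 148/23.
The closest fraction with denominator <= 31 is either p_3/q_3 or the intermediate fraction (k*p_3 + p_2)/(k*q_3 + q_2) with the largest k >= 1 whose denominator stays <= 31; these approach x as k grows, and every other convergent or intermediate fraction in range is farther away.
Largest k: floor((31 - q_2)/q_3) = floor((31 - 7)/23) = 1.
That gives (1*148 + 45)/(1*23 + 7) = 193/30.
Compare the errors: |x - 148/23| = |1422*23 - 148*221|/(221*23) = 2/5083, and |x - 193/30| = |1422*30 - 193*221|/(221*30) = 7/6630.
Cross-multiplying, 2*6630 = 13260 < 35581 = 7*5083, so 2/5083 is smaller: the convergent 148/23 is closer to x than 193/30.

148/23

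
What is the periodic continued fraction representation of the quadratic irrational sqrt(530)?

[23; (46)]

Write x_i = (sqrt(530) + m_i)/d_i with (m_0, d_0) = (0, 1). a_0 = floor(sqrt(530)) = 23, since 23^2 = 529 <= 530 < 576 = 24^2.
Iterate m_{i+1} = d_i*a_i - m_i, d_{i+1} = (530 - m_{i+1}^2)/d_i, a_{i+1} = floor((a_0 + m_{i+1})/d_{i+1}):
  m_1 = 1*23 - 0 = 23, d_1 = (530 - 23^2)/1 = 1/1 = 1, a_1 = floor((23 + 23)/1) = 46.
  m_2 = 1*46 - 23 = 23, d_2 = (530 - 23^2)/1 = 1/1 = 1: (m_2, d_2) = (m_1, d_1) = (23, 1), so from here the quotient a_1 repeats; the period length is 1.
Hence the expansion of sqrt(530) is a_0 = 23 followed by the repeating block 46 (period 1).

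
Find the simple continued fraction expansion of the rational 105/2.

Run the Euclidean algorithm on 105 and 2; the successive quotients are the partial quotients a_0, a_1, ... (each step inverts the fractional part left over by the previous one):
  105 = 52*2 + 1, so a_0 = 52.
  2 = 2*1 + 0, so a_1 = 2.
The remainder reaches 0 after 2 divisions, so the expansion has 2 partial quotients, read off in order.

[52; 2]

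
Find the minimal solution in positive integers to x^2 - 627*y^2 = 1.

First expand sqrt(627) as a continued fraction. With x_i = (sqrt(627) + m_i)/d_i and (m_0, d_0) = (0, 1): a_0 = floor(sqrt(627)) = 25, since 25^2 = 625 <= 627 < 676 = 26^2.
Iterate m_{i+1} = d_i*a_i - m_i, d_{i+1} = (627 - m_{i+1}^2)/d_i, a_{i+1} = floor((a_0 + m_{i+1})/d_{i+1}):
  m_1 = 1*25 - 0 = 25, d_1 = (627 - 25^2)/1 = 2/1 = 2, a_1 = floor((25 + 25)/2) = 25.
  m_2 = 2*25 - 25 = 25, d_2 = (627 - 25^2)/2 = 2/2 = 1, a_2 = floor((25 + 25)/1) = 50.
  m_3 = 1*50 - 25 = 25, d_3 = (627 - 25^2)/1 = 2/1 = 2: (m_3, d_3) = (m_1, d_1) = (25, 2), so from here the quotients repeat a_1, a_2; the period length is 2.
So sqrt(627) = [25; (25, 50)] with period length k = 2.
k is even, so the fundamental solution of x^2 - 627y^2 = 1 is (p_{k-1}, q_{k-1}) = (p_1, q_1); compute convergents through index 1.
Convergents (p_i = a_i*p_{i-1} + p_{i-2}, q_i = a_i*q_{i-1} + q_{i-2} with p_{-2}=0, p_{-1}=1, q_{-2}=1, q_{-1}=0):
  i=0: a_0=25, p_0 = 25*1 + 0 = 25, q_0 = 25*0 + 1 = 1.
  i=1: a_1=25, p_1 = 25*25 + 1 = 626, q_1 = 25*1 + 0 = 25.
Check: 626^2 - 627*25^2 = 391876 - 391875 = 1, so (x, y) = (626, 25) solves the equation, and by the theorem it is the least positive solution.

(x, y) = (626, 25)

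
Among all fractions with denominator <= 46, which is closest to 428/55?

Expand x = 428/55 as a continued fraction with the Euclidean algorithm:
  428 = 7*55 + 43, so a_0 = 7.
  55 = 1*43 + 12, so a_1 = 1.
  43 = 3*12 + 7, so a_2 = 3.
  12 = 1*7 + 5, so a_3 = 1.
  7 = 1*5 + 2, so a_4 = 1.
  5 = 2*2 + 1, so a_5 = 2.
  2 = 2*1 + 0, so a_6 = 2.
so x = [7; 1, 3, 1, 1, 2, 2].
Convergents (p_i = a_i*p_{i-1} + p_{i-2}, q_i = a_i*q_{i-1} + q_{i-2} with p_{-2}=0, p_{-1}=1, q_{-2}=1, q_{-1}=0), until the denominator exceeds 46:
  i=0: a_0=7, p_0 = 7*1 + 0 = 7, q_0 = 7*0 + 1 = 1.
  i=1: a_1=1, p_1 = 1*7 + 1 = 8, q_1 = 1*1 + 0 = 1.
  i=2: a_2=3, p_2 = 3*8 + 7 = 31, q_2 = 3*1 + 1 = 4.
  i=3: a_3=1, p_3 = 1*31 + 8 = 39, q_3 = 1*4 + 1 = 5.
  i=4: a_4=1, p_4 = 1*39 + 31 = 70, q_4 = 1*5 + 4 = 9.
  i=5: a_5=2, p_5 = 2*70 + 39 = 179, q_5 = 2*9 + 5 = 23.
  i=6: a_6=2, p_6 = 2*179 + 70 = 428, q_6 = 2*23 + 9 = 55.
q_6 = 55 > 46, so the last convergent with denominator <= 46 is p_5/q_5 = 179/23.
The closest fraction with denominator <= 46 is either p_5/q_5 or the intermediate fraction (k*p_5 + p_4)/(k*q_5 + q_4) with the largest k >= 1 whose denominator stays <= 46; these approach x as k grows, and every other convergent or intermediate fraction in range is farther away.
Largest k: floor((46 - q_4)/q_5) = floor((46 - 9)/23) = 1.
That gives (1*179 + 70)/(1*23 + 9) = 249/32.
Compare the errors: |x - 179/23| = |428*23 - 179*55|/(55*23) = 1/1265, and |x - 249/32| = |428*32 - 249*55|/(55*32) = 1/1760.
Cross-multiplying, 1*1265 = 1265 < 1760 = 1*1760, so 1/1760 is smaller: the intermediate fraction 249/32 is closer to x than 179/23.

249/32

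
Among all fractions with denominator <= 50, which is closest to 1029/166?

31/5

Expand x = 1029/166 as a continued fraction with the Euclidean algorithm:
  1029 = 6*166 + 33, so a_0 = 6.
  166 = 5*33 + 1, so a_1 = 5.
  33 = 33*1 + 0, so a_2 = 33.
so x = [6; 5, 33].
Convergents (p_i = a_i*p_{i-1} + p_{i-2}, q_i = a_i*q_{i-1} + q_{i-2} with p_{-2}=0, p_{-1}=1, q_{-2}=1, q_{-1}=0), until the denominator exceeds 50:
  i=0: a_0=6, p_0 = 6*1 + 0 = 6, q_0 = 6*0 + 1 = 1.
  i=1: a_1=5, p_1 = 5*6 + 1 = 31, q_1 = 5*1 + 0 = 5.
  i=2: a_2=33, p_2 = 33*31 + 6 = 1029, q_2 = 33*5 + 1 = 166.
q_2 = 166 > 50, so the last convergent with denominator <= 50 is p_1/q_1 = 31/5.
The closest fraction with denominator <= 50 is either p_1/q_1 or the intermediate fraction (k*p_1 + p_0)/(k*q_1 + q_0) with the largest k >= 1 whose denominator stays <= 50; these approach x as k grows, and every other convergent or intermediate fraction in range is farther away.
Largest k: floor((50 - q_0)/q_1) = floor((50 - 1)/5) = 9.
That gives (9*31 + 6)/(9*5 + 1) = 285/46.
Compare the errors: |x - 31/5| = |1029*5 - 31*166|/(166*5) = 1/830, and |x - 285/46| = |1029*46 - 285*166|/(166*46) = 24/7636.
Cross-multiplying, 1*7636 = 7636 < 19920 = 24*830, so 1/830 is smaller: the convergent 31/5 is closer to x than 285/46.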